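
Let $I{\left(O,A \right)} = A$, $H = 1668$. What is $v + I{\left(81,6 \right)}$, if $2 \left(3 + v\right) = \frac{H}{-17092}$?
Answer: $\frac{25221}{8546} \approx 2.9512$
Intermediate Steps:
$v = - \frac{26055}{8546}$ ($v = -3 + \frac{1668 \frac{1}{-17092}}{2} = -3 + \frac{1668 \left(- \frac{1}{17092}\right)}{2} = -3 + \frac{1}{2} \left(- \frac{417}{4273}\right) = -3 - \frac{417}{8546} = - \frac{26055}{8546} \approx -3.0488$)
$v + I{\left(81,6 \right)} = - \frac{26055}{8546} + 6 = \frac{25221}{8546}$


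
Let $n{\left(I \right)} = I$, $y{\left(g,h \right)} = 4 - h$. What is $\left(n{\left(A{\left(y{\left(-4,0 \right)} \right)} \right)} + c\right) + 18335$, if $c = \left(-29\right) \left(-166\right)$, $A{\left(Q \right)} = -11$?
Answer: $23138$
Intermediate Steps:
$c = 4814$
$\left(n{\left(A{\left(y{\left(-4,0 \right)} \right)} \right)} + c\right) + 18335 = \left(-11 + 4814\right) + 18335 = 4803 + 18335 = 23138$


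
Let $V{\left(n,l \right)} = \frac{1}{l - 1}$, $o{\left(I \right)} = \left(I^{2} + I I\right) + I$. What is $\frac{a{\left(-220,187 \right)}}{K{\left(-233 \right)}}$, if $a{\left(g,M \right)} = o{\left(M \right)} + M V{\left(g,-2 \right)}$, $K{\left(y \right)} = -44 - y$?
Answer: $\frac{210188}{567} \approx 370.7$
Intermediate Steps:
$o{\left(I \right)} = I + 2 I^{2}$ ($o{\left(I \right)} = \left(I^{2} + I^{2}\right) + I = 2 I^{2} + I = I + 2 I^{2}$)
$V{\left(n,l \right)} = \frac{1}{-1 + l}$
$a{\left(g,M \right)} = - \frac{M}{3} + M \left(1 + 2 M\right)$ ($a{\left(g,M \right)} = M \left(1 + 2 M\right) + \frac{M}{-1 - 2} = M \left(1 + 2 M\right) + \frac{M}{-3} = M \left(1 + 2 M\right) + M \left(- \frac{1}{3}\right) = M \left(1 + 2 M\right) - \frac{M}{3} = - \frac{M}{3} + M \left(1 + 2 M\right)$)
$\frac{a{\left(-220,187 \right)}}{K{\left(-233 \right)}} = \frac{\frac{2}{3} \cdot 187 \left(1 + 3 \cdot 187\right)}{-44 - -233} = \frac{\frac{2}{3} \cdot 187 \left(1 + 561\right)}{-44 + 233} = \frac{\frac{2}{3} \cdot 187 \cdot 562}{189} = \frac{210188}{3} \cdot \frac{1}{189} = \frac{210188}{567}$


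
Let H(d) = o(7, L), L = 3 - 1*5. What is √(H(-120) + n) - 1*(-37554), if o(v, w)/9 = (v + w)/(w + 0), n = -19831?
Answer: 37554 + I*√79414/2 ≈ 37554.0 + 140.9*I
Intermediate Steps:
L = -2 (L = 3 - 5 = -2)
o(v, w) = 9*(v + w)/w (o(v, w) = 9*((v + w)/(w + 0)) = 9*((v + w)/w) = 9*(v + w)/w)
H(d) = -45/2 (H(d) = 9 + 9*7/(-2) = 9 + 9*7*(-½) = 9 - 63/2 = -45/2)
√(H(-120) + n) - 1*(-37554) = √(-45/2 - 19831) - 1*(-37554) = √(-39707/2) + 37554 = I*√79414/2 + 37554 = 37554 + I*√79414/2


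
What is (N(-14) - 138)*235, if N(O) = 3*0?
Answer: -32430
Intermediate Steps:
N(O) = 0
(N(-14) - 138)*235 = (0 - 138)*235 = -138*235 = -32430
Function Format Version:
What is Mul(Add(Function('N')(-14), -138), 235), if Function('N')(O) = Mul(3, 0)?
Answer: -32430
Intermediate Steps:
Function('N')(O) = 0
Mul(Add(Function('N')(-14), -138), 235) = Mul(Add(0, -138), 235) = Mul(-138, 235) = -32430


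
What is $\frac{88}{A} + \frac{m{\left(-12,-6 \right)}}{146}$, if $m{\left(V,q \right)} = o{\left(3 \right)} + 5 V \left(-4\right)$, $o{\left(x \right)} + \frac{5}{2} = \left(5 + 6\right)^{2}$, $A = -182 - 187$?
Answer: $\frac{238877}{107748} \approx 2.217$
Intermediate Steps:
$A = -369$ ($A = -182 - 187 = -369$)
$o{\left(x \right)} = \frac{237}{2}$ ($o{\left(x \right)} = - \frac{5}{2} + \left(5 + 6\right)^{2} = - \frac{5}{2} + 11^{2} = - \frac{5}{2} + 121 = \frac{237}{2}$)
$m{\left(V,q \right)} = \frac{237}{2} - 20 V$ ($m{\left(V,q \right)} = \frac{237}{2} + 5 V \left(-4\right) = \frac{237}{2} - 20 V$)
$\frac{88}{A} + \frac{m{\left(-12,-6 \right)}}{146} = \frac{88}{-369} + \frac{\frac{237}{2} - -240}{146} = 88 \left(- \frac{1}{369}\right) + \left(\frac{237}{2} + 240\right) \frac{1}{146} = - \frac{88}{369} + \frac{717}{2} \cdot \frac{1}{146} = - \frac{88}{369} + \frac{717}{292} = \frac{238877}{107748}$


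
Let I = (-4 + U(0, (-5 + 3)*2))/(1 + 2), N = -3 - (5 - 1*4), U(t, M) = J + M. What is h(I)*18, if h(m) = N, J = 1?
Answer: -72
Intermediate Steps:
U(t, M) = 1 + M
N = -4 (N = -3 - (5 - 4) = -3 - 1*1 = -3 - 1 = -4)
I = -7/3 (I = (-4 + (1 + (-5 + 3)*2))/(1 + 2) = (-4 + (1 - 2*2))/3 = (-4 + (1 - 4))*(1/3) = (-4 - 3)*(1/3) = -7*1/3 = -7/3 ≈ -2.3333)
h(m) = -4
h(I)*18 = -4*18 = -72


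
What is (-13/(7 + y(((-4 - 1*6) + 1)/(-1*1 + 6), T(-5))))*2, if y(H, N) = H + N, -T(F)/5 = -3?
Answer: -130/101 ≈ -1.2871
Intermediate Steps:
T(F) = 15 (T(F) = -5*(-3) = 15)
(-13/(7 + y(((-4 - 1*6) + 1)/(-1*1 + 6), T(-5))))*2 = (-13/(7 + (((-4 - 1*6) + 1)/(-1*1 + 6) + 15)))*2 = (-13/(7 + (((-4 - 6) + 1)/(-1 + 6) + 15)))*2 = (-13/(7 + ((-10 + 1)/5 + 15)))*2 = (-13/(7 + (-9*1/5 + 15)))*2 = (-13/(7 + (-9/5 + 15)))*2 = (-13/(7 + 66/5))*2 = (-13/(101/5))*2 = ((5/101)*(-13))*2 = -65/101*2 = -130/101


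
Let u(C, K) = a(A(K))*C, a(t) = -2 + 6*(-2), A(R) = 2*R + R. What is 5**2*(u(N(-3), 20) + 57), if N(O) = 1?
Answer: 1075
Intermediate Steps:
A(R) = 3*R
a(t) = -14 (a(t) = -2 - 12 = -14)
u(C, K) = -14*C
5**2*(u(N(-3), 20) + 57) = 5**2*(-14*1 + 57) = 25*(-14 + 57) = 25*43 = 1075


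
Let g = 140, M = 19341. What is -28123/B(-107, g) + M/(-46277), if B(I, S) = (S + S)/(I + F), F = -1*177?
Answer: 13200208453/462770 ≈ 28524.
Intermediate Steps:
F = -177
B(I, S) = 2*S/(-177 + I) (B(I, S) = (S + S)/(I - 177) = (2*S)/(-177 + I) = 2*S/(-177 + I))
-28123/B(-107, g) + M/(-46277) = -28123/(2*140/(-177 - 107)) + 19341/(-46277) = -28123/(2*140/(-284)) + 19341*(-1/46277) = -28123/(2*140*(-1/284)) - 2763/6611 = -28123/(-70/71) - 2763/6611 = -28123*(-71/70) - 2763/6611 = 1996733/70 - 2763/6611 = 13200208453/462770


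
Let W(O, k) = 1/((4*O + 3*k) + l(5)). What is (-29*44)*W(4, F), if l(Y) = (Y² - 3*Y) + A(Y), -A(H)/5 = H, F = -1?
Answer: 638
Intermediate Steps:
A(H) = -5*H
l(Y) = Y² - 8*Y (l(Y) = (Y² - 3*Y) - 5*Y = Y² - 8*Y)
W(O, k) = 1/(-15 + 3*k + 4*O) (W(O, k) = 1/((4*O + 3*k) + 5*(-8 + 5)) = 1/((3*k + 4*O) + 5*(-3)) = 1/((3*k + 4*O) - 15) = 1/(-15 + 3*k + 4*O))
(-29*44)*W(4, F) = (-29*44)/(-15 + 3*(-1) + 4*4) = -1276/(-15 - 3 + 16) = -1276/(-2) = -1276*(-½) = 638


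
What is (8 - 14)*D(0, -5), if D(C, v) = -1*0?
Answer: 0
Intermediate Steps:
D(C, v) = 0
(8 - 14)*D(0, -5) = (8 - 14)*0 = -6*0 = 0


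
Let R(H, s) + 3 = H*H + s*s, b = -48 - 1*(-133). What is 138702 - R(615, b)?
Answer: -246745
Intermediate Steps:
b = 85 (b = -48 + 133 = 85)
R(H, s) = -3 + H**2 + s**2 (R(H, s) = -3 + (H*H + s*s) = -3 + (H**2 + s**2) = -3 + H**2 + s**2)
138702 - R(615, b) = 138702 - (-3 + 615**2 + 85**2) = 138702 - (-3 + 378225 + 7225) = 138702 - 1*385447 = 138702 - 385447 = -246745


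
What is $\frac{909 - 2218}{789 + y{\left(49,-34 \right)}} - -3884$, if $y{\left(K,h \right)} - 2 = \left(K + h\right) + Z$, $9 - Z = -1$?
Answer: $\frac{186355}{48} \approx 3882.4$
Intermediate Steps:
$Z = 10$ ($Z = 9 - -1 = 9 + 1 = 10$)
$y{\left(K,h \right)} = 12 + K + h$ ($y{\left(K,h \right)} = 2 + \left(\left(K + h\right) + 10\right) = 2 + \left(10 + K + h\right) = 12 + K + h$)
$\frac{909 - 2218}{789 + y{\left(49,-34 \right)}} - -3884 = \frac{909 - 2218}{789 + \left(12 + 49 - 34\right)} - -3884 = - \frac{1309}{789 + 27} + 3884 = - \frac{1309}{816} + 3884 = \left(-1309\right) \frac{1}{816} + 3884 = - \frac{77}{48} + 3884 = \frac{186355}{48}$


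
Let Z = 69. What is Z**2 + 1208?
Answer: 5969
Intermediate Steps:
Z**2 + 1208 = 69**2 + 1208 = 4761 + 1208 = 5969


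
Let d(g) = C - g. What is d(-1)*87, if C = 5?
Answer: 522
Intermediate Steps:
d(g) = 5 - g
d(-1)*87 = (5 - 1*(-1))*87 = (5 + 1)*87 = 6*87 = 522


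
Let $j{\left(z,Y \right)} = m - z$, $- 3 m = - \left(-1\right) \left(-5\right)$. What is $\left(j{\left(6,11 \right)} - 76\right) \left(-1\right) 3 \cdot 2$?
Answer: $482$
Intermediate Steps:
$m = \frac{5}{3}$ ($m = - \frac{\left(-1\right) \left(\left(-1\right) \left(-5\right)\right)}{3} = - \frac{\left(-1\right) 5}{3} = \left(- \frac{1}{3}\right) \left(-5\right) = \frac{5}{3} \approx 1.6667$)
$j{\left(z,Y \right)} = \frac{5}{3} - z$
$\left(j{\left(6,11 \right)} - 76\right) \left(-1\right) 3 \cdot 2 = \left(\left(\frac{5}{3} - 6\right) - 76\right) \left(-1\right) 3 \cdot 2 = \left(\left(\frac{5}{3} - 6\right) - 76\right) \left(\left(-3\right) 2\right) = \left(- \frac{13}{3} - 76\right) \left(-6\right) = \left(- \frac{241}{3}\right) \left(-6\right) = 482$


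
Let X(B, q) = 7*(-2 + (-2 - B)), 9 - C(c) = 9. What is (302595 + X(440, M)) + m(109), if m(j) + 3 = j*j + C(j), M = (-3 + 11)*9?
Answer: 311365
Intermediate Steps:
C(c) = 0 (C(c) = 9 - 1*9 = 9 - 9 = 0)
M = 72 (M = 8*9 = 72)
m(j) = -3 + j² (m(j) = -3 + (j*j + 0) = -3 + (j² + 0) = -3 + j²)
X(B, q) = -28 - 7*B (X(B, q) = 7*(-4 - B) = -28 - 7*B)
(302595 + X(440, M)) + m(109) = (302595 + (-28 - 7*440)) + (-3 + 109²) = (302595 + (-28 - 3080)) + (-3 + 11881) = (302595 - 3108) + 11878 = 299487 + 11878 = 311365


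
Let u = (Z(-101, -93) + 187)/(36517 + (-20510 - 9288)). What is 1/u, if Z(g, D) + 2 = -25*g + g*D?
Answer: 6719/12103 ≈ 0.55515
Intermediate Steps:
Z(g, D) = -2 - 25*g + D*g (Z(g, D) = -2 + (-25*g + g*D) = -2 + (-25*g + D*g) = -2 - 25*g + D*g)
u = 12103/6719 (u = ((-2 - 25*(-101) - 93*(-101)) + 187)/(36517 + (-20510 - 9288)) = ((-2 + 2525 + 9393) + 187)/(36517 - 29798) = (11916 + 187)/6719 = 12103*(1/6719) = 12103/6719 ≈ 1.8013)
1/u = 1/(12103/6719) = 6719/12103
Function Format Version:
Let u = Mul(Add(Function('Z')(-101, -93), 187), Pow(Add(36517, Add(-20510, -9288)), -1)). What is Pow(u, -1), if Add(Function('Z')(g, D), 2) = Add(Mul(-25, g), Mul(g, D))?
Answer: Rational(6719, 12103) ≈ 0.55515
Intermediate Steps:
Function('Z')(g, D) = Add(-2, Mul(-25, g), Mul(D, g)) (Function('Z')(g, D) = Add(-2, Add(Mul(-25, g), Mul(g, D))) = Add(-2, Add(Mul(-25, g), Mul(D, g))) = Add(-2, Mul(-25, g), Mul(D, g)))
u = Rational(12103, 6719) (u = Mul(Add(Add(-2, Mul(-25, -101), Mul(-93, -101)), 187), Pow(Add(36517, Add(-20510, -9288)), -1)) = Mul(Add(Add(-2, 2525, 9393), 187), Pow(Add(36517, -29798), -1)) = Mul(Add(11916, 187), Pow(6719, -1)) = Mul(12103, Rational(1, 6719)) = Rational(12103, 6719) ≈ 1.8013)
Pow(u, -1) = Pow(Rational(12103, 6719), -1) = Rational(6719, 12103)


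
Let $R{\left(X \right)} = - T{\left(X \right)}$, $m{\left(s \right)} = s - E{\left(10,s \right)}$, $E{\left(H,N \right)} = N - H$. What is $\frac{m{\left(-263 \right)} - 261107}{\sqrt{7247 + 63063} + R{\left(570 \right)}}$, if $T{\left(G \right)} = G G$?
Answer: $\frac{8483041530}{10555993969} + \frac{261097 \sqrt{70310}}{105559939690} \approx 0.80428$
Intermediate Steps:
$T{\left(G \right)} = G^{2}$
$m{\left(s \right)} = 10$ ($m{\left(s \right)} = s - \left(s - 10\right) = s - \left(-10 + s\right) = 10$)
$R{\left(X \right)} = - X^{2}$
$\frac{m{\left(-263 \right)} - 261107}{\sqrt{7247 + 63063} + R{\left(570 \right)}} = \frac{10 - 261107}{\sqrt{7247 + 63063} - 570^{2}} = - \frac{261097}{\sqrt{70310} - 324900} = - \frac{261097}{-324900 + \sqrt{70310}}$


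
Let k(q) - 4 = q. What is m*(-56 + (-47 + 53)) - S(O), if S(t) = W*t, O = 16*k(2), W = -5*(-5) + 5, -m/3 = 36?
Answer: 2520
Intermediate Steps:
k(q) = 4 + q
m = -108 (m = -3*36 = -108)
W = 30 (W = 25 + 5 = 30)
O = 96 (O = 16*(4 + 2) = 16*6 = 96)
S(t) = 30*t
m*(-56 + (-47 + 53)) - S(O) = -108*(-56 + (-47 + 53)) - 30*96 = -108*(-56 + 6) - 1*2880 = -108*(-50) - 2880 = 5400 - 2880 = 2520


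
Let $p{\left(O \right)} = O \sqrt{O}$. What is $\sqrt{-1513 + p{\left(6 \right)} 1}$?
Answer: $\sqrt{-1513 + 6 \sqrt{6}} \approx 38.708 i$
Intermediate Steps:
$p{\left(O \right)} = O^{\frac{3}{2}}$
$\sqrt{-1513 + p{\left(6 \right)} 1} = \sqrt{-1513 + 6^{\frac{3}{2}} \cdot 1} = \sqrt{-1513 + 6 \sqrt{6} \cdot 1} = \sqrt{-1513 + 6 \sqrt{6}}$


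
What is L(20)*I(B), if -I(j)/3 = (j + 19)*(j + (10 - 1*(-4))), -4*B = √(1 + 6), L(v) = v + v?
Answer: -63945/2 + 990*√7 ≈ -29353.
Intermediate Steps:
L(v) = 2*v
B = -√7/4 (B = -√(1 + 6)/4 = -√7/4 ≈ -0.66144)
I(j) = -3*(14 + j)*(19 + j) (I(j) = -3*(j + 19)*(j + (10 - 1*(-4))) = -3*(19 + j)*(j + (10 + 4)) = -3*(19 + j)*(j + 14) = -3*(19 + j)*(14 + j) = -3*(14 + j)*(19 + j))
L(20)*I(B) = (2*20)*(-798 - (-99)*√7/4 - 3*(-√7/4)²) = 40*(-798 + 99*√7/4 - 3*7/16) = 40*(-798 + 99*√7/4 - 21/16) = 40*(-12789/16 + 99*√7/4) = -63945/2 + 990*√7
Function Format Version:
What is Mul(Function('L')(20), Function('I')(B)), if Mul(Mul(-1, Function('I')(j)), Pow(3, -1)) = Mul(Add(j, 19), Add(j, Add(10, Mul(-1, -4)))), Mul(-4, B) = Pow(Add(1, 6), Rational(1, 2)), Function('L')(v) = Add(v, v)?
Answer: Add(Rational(-63945, 2), Mul(990, Pow(7, Rational(1, 2)))) ≈ -29353.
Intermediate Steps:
Function('L')(v) = Mul(2, v)
B = Mul(Rational(-1, 4), Pow(7, Rational(1, 2))) (B = Mul(Rational(-1, 4), Pow(Add(1, 6), Rational(1, 2))) = Mul(Rational(-1, 4), Pow(7, Rational(1, 2))) ≈ -0.66144)
Function('I')(j) = Mul(-3, Add(14, j), Add(19, j)) (Function('I')(j) = Mul(-3, Mul(Add(j, 19), Add(j, Add(10, Mul(-1, -4))))) = Mul(-3, Mul(Add(19, j), Add(j, Add(10, 4)))) = Mul(-3, Mul(Add(19, j), Add(j, 14))) = Mul(-3, Mul(Add(19, j), Add(14, j))) = Mul(-3, Mul(Add(14, j), Add(19, j))) = Mul(-3, Add(14, j), Add(19, j)))
Mul(Function('L')(20), Function('I')(B)) = Mul(Mul(2, 20), Add(-798, Mul(-99, Mul(Rational(-1, 4), Pow(7, Rational(1, 2)))), Mul(-3, Pow(Mul(Rational(-1, 4), Pow(7, Rational(1, 2))), 2)))) = Mul(40, Add(-798, Mul(Rational(99, 4), Pow(7, Rational(1, 2))), Mul(-3, Rational(7, 16)))) = Mul(40, Add(-798, Mul(Rational(99, 4), Pow(7, Rational(1, 2))), Rational(-21, 16))) = Mul(40, Add(Rational(-12789, 16), Mul(Rational(99, 4), Pow(7, Rational(1, 2))))) = Add(Rational(-63945, 2), Mul(990, Pow(7, Rational(1, 2))))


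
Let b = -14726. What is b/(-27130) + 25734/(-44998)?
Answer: -8880718/305198935 ≈ -0.029098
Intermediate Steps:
b/(-27130) + 25734/(-44998) = -14726/(-27130) + 25734/(-44998) = -14726*(-1/27130) + 25734*(-1/44998) = 7363/13565 - 12867/22499 = -8880718/305198935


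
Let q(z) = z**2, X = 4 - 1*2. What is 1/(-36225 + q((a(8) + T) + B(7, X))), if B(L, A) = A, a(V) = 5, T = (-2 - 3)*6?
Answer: -1/35696 ≈ -2.8014e-5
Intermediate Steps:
T = -30 (T = -5*6 = -30)
X = 2 (X = 4 - 2 = 2)
1/(-36225 + q((a(8) + T) + B(7, X))) = 1/(-36225 + ((5 - 30) + 2)**2) = 1/(-36225 + (-25 + 2)**2) = 1/(-36225 + (-23)**2) = 1/(-36225 + 529) = 1/(-35696) = -1/35696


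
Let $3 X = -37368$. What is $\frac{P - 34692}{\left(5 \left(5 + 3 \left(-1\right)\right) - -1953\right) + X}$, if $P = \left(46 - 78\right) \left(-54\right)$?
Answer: $\frac{32964}{10493} \approx 3.1415$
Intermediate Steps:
$X = -12456$ ($X = \frac{1}{3} \left(-37368\right) = -12456$)
$P = 1728$ ($P = \left(-32\right) \left(-54\right) = 1728$)
$\frac{P - 34692}{\left(5 \left(5 + 3 \left(-1\right)\right) - -1953\right) + X} = \frac{1728 - 34692}{\left(5 \left(5 + 3 \left(-1\right)\right) - -1953\right) - 12456} = - \frac{32964}{\left(5 \left(5 - 3\right) + 1953\right) - 12456} = - \frac{32964}{\left(5 \cdot 2 + 1953\right) - 12456} = - \frac{32964}{\left(10 + 1953\right) - 12456} = - \frac{32964}{1963 - 12456} = - \frac{32964}{-10493} = \left(-32964\right) \left(- \frac{1}{10493}\right) = \frac{32964}{10493}$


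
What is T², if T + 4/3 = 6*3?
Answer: 2500/9 ≈ 277.78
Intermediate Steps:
T = 50/3 (T = -4/3 + 6*3 = -4/3 + 18 = 50/3 ≈ 16.667)
T² = (50/3)² = 2500/9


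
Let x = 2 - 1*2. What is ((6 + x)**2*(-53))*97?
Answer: -185076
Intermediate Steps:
x = 0 (x = 2 - 2 = 0)
((6 + x)**2*(-53))*97 = ((6 + 0)**2*(-53))*97 = (6**2*(-53))*97 = (36*(-53))*97 = -1908*97 = -185076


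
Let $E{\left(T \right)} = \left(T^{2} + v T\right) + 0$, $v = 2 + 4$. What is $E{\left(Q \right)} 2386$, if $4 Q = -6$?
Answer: $- \frac{32211}{2} \approx -16106.0$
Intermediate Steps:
$Q = - \frac{3}{2}$ ($Q = \frac{1}{4} \left(-6\right) = - \frac{3}{2} \approx -1.5$)
$v = 6$
$E{\left(T \right)} = T^{2} + 6 T$ ($E{\left(T \right)} = \left(T^{2} + 6 T\right) + 0 = T^{2} + 6 T$)
$E{\left(Q \right)} 2386 = - \frac{3 \left(6 - \frac{3}{2}\right)}{2} \cdot 2386 = \left(- \frac{3}{2}\right) \frac{9}{2} \cdot 2386 = \left(- \frac{27}{4}\right) 2386 = - \frac{32211}{2}$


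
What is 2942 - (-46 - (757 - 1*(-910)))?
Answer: 4655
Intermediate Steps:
2942 - (-46 - (757 - 1*(-910))) = 2942 - (-46 - (757 + 910)) = 2942 - (-46 - 1*1667) = 2942 - (-46 - 1667) = 2942 - 1*(-1713) = 2942 + 1713 = 4655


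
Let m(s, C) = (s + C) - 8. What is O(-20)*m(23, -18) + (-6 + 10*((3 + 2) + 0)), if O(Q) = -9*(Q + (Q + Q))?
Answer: -1576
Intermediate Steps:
m(s, C) = -8 + C + s (m(s, C) = (C + s) - 8 = -8 + C + s)
O(Q) = -27*Q (O(Q) = -9*(Q + 2*Q) = -27*Q)
O(-20)*m(23, -18) + (-6 + 10*((3 + 2) + 0)) = (-27*(-20))*(-8 - 18 + 23) + (-6 + 10*((3 + 2) + 0)) = 540*(-3) + (-6 + 10*(5 + 0)) = -1620 + (-6 + 10*5) = -1620 + (-6 + 50) = -1620 + 44 = -1576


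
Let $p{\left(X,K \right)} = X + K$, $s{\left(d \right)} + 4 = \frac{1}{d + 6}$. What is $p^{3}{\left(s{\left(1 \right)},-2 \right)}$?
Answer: $- \frac{68921}{343} \approx -200.94$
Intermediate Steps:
$s{\left(d \right)} = -4 + \frac{1}{6 + d}$ ($s{\left(d \right)} = -4 + \frac{1}{d + 6} = -4 + \frac{1}{6 + d}$)
$p{\left(X,K \right)} = K + X$
$p^{3}{\left(s{\left(1 \right)},-2 \right)} = \left(-2 + \frac{-23 - 4}{6 + 1}\right)^{3} = \left(-2 + \frac{-23 - 4}{7}\right)^{3} = \left(-2 + \frac{1}{7} \left(-27\right)\right)^{3} = \left(-2 - \frac{27}{7}\right)^{3} = \left(- \frac{41}{7}\right)^{3} = - \frac{68921}{343}$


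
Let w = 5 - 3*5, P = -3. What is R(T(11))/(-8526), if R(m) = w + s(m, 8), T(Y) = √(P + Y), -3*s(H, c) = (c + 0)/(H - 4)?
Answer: 13/12789 - √2/12789 ≈ 0.00090592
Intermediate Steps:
s(H, c) = -c/(3*(-4 + H)) (s(H, c) = -(c + 0)/(3*(H - 4)) = -c/(3*(-4 + H)))
T(Y) = √(-3 + Y)
w = -10 (w = 5 - 15 = -10)
R(m) = -10 - 8/(-12 + 3*m) (R(m) = -10 - 1*8/(-12 + 3*m) = -10 - 8/(-12 + 3*m))
R(T(11))/(-8526) = (2*(56 - 15*√(-3 + 11))/(3*(-4 + √(-3 + 11))))/(-8526) = (2*(56 - 30*√2)/(3*(-4 + √8)))*(-1/8526) = (2*(56 - 30*√2)/(3*(-4 + 2*√2)))*(-1/8526) = -(56 - 30*√2)/(12789*(-4 + 2*√2))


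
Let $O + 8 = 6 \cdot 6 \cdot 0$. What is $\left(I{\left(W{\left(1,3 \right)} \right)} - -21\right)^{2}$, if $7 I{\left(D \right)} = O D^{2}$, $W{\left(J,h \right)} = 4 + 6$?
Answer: $\frac{426409}{49} \approx 8702.2$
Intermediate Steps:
$W{\left(J,h \right)} = 10$
$O = -8$ ($O = -8 + 6 \cdot 6 \cdot 0 = -8 + 36 \cdot 0 = -8 + 0 = -8$)
$I{\left(D \right)} = - \frac{8 D^{2}}{7}$ ($I{\left(D \right)} = \frac{\left(-8\right) D^{2}}{7} = - \frac{8 D^{2}}{7}$)
$\left(I{\left(W{\left(1,3 \right)} \right)} - -21\right)^{2} = \left(- \frac{8 \cdot 10^{2}}{7} - -21\right)^{2} = \left(\left(- \frac{8}{7}\right) 100 + 21\right)^{2} = \left(- \frac{800}{7} + 21\right)^{2} = \left(- \frac{653}{7}\right)^{2} = \frac{426409}{49}$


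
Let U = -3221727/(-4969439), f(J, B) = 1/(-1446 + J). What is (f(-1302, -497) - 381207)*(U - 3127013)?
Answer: 4069626616560663505315/3414004593 ≈ 1.1920e+12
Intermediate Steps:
U = 3221727/4969439 (U = -3221727*(-1/4969439) = 3221727/4969439 ≈ 0.64831)
(f(-1302, -497) - 381207)*(U - 3127013) = (1/(-1446 - 1302) - 381207)*(3221727/4969439 - 3127013) = (1/(-2748) - 381207)*(-15539497133980/4969439) = (-1/2748 - 381207)*(-15539497133980/4969439) = -1047556837/2748*(-15539497133980/4969439) = 4069626616560663505315/3414004593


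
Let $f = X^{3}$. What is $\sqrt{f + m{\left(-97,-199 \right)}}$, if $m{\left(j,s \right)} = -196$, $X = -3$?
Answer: $i \sqrt{223} \approx 14.933 i$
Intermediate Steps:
$f = -27$ ($f = \left(-3\right)^{3} = -27$)
$\sqrt{f + m{\left(-97,-199 \right)}} = \sqrt{-27 - 196} = \sqrt{-223} = i \sqrt{223}$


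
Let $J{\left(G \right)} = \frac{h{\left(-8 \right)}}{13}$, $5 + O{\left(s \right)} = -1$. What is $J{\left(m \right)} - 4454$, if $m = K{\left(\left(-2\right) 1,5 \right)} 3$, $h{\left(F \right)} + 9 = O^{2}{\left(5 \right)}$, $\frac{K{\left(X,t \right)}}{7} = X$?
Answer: $- \frac{57875}{13} \approx -4451.9$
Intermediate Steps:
$O{\left(s \right)} = -6$ ($O{\left(s \right)} = -5 - 1 = -6$)
$K{\left(X,t \right)} = 7 X$
$h{\left(F \right)} = 27$ ($h{\left(F \right)} = -9 + \left(-6\right)^{2} = -9 + 36 = 27$)
$m = -42$ ($m = 7 \left(\left(-2\right) 1\right) 3 = 7 \left(-2\right) 3 = \left(-14\right) 3 = -42$)
$J{\left(G \right)} = \frac{27}{13}$
$J{\left(m \right)} - 4454 = \frac{27}{13} - 4454 = - \frac{57875}{13}$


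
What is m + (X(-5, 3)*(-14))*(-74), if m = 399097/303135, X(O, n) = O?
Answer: -1569840203/303135 ≈ -5178.7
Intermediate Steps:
m = 399097/303135 (m = 399097*(1/303135) = 399097/303135 ≈ 1.3166)
m + (X(-5, 3)*(-14))*(-74) = 399097/303135 - 5*(-14)*(-74) = 399097/303135 + 70*(-74) = 399097/303135 - 5180 = -1569840203/303135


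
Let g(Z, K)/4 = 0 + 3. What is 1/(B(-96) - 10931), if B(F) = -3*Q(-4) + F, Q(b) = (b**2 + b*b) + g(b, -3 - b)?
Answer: -1/11159 ≈ -8.9614e-5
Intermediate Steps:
g(Z, K) = 12 (g(Z, K) = 4*(0 + 3) = 4*3 = 12)
Q(b) = 12 + 2*b**2 (Q(b) = (b**2 + b*b) + 12 = (b**2 + b**2) + 12 = 2*b**2 + 12 = 12 + 2*b**2)
B(F) = -132 + F (B(F) = -3*(12 + 2*(-4)**2) + F = -3*(12 + 2*16) + F = -3*(12 + 32) + F = -3*44 + F = -132 + F)
1/(B(-96) - 10931) = 1/((-132 - 96) - 10931) = 1/(-228 - 10931) = 1/(-11159) = -1/11159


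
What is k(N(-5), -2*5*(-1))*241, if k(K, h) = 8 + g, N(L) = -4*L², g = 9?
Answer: 4097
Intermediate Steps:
k(K, h) = 17 (k(K, h) = 8 + 9 = 17)
k(N(-5), -2*5*(-1))*241 = 17*241 = 4097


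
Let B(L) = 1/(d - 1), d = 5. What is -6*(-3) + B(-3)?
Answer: 73/4 ≈ 18.250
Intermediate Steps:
B(L) = ¼ (B(L) = 1/(5 - 1) = 1/4 = ¼)
-6*(-3) + B(-3) = -6*(-3) + ¼ = 18 + ¼ = 73/4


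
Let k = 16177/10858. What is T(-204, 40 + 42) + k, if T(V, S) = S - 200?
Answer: -1265067/10858 ≈ -116.51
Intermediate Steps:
T(V, S) = -200 + S
k = 16177/10858 (k = 16177*(1/10858) = 16177/10858 ≈ 1.4899)
T(-204, 40 + 42) + k = (-200 + (40 + 42)) + 16177/10858 = (-200 + 82) + 16177/10858 = -118 + 16177/10858 = -1265067/10858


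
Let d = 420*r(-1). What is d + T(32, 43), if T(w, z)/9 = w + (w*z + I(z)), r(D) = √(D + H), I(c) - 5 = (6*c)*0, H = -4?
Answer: 12717 + 420*I*√5 ≈ 12717.0 + 939.15*I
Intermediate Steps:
I(c) = 5 (I(c) = 5 + (6*c)*0 = 5 + 0 = 5)
r(D) = √(-4 + D) (r(D) = √(D - 4) = √(-4 + D))
T(w, z) = 45 + 9*w + 9*w*z (T(w, z) = 9*(w + (w*z + 5)) = 9*(w + (5 + w*z)) = 9*(5 + w + w*z) = 45 + 9*w + 9*w*z)
d = 420*I*√5 (d = 420*√(-4 - 1) = 420*√(-5) = 420*(I*√5) = 420*I*√5 ≈ 939.15*I)
d + T(32, 43) = 420*I*√5 + (45 + 9*32 + 9*32*43) = 420*I*√5 + (45 + 288 + 12384) = 420*I*√5 + 12717 = 12717 + 420*I*√5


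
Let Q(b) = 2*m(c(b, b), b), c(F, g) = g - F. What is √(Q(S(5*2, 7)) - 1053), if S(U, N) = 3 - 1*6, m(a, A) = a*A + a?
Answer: 9*I*√13 ≈ 32.45*I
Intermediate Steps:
m(a, A) = a + A*a (m(a, A) = A*a + a = a + A*a)
S(U, N) = -3 (S(U, N) = 3 - 6 = -3)
Q(b) = 0 (Q(b) = 2*((b - b)*(1 + b)) = 2*(0*(1 + b)) = 2*0 = 0)
√(Q(S(5*2, 7)) - 1053) = √(0 - 1053) = √(-1053) = 9*I*√13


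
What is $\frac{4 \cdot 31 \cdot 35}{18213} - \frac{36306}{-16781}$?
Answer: $\frac{734070718}{305632353} \approx 2.4018$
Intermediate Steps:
$\frac{4 \cdot 31 \cdot 35}{18213} - \frac{36306}{-16781} = 124 \cdot 35 \cdot \frac{1}{18213} - - \frac{36306}{16781} = 4340 \cdot \frac{1}{18213} + \frac{36306}{16781} = \frac{4340}{18213} + \frac{36306}{16781} = \frac{734070718}{305632353}$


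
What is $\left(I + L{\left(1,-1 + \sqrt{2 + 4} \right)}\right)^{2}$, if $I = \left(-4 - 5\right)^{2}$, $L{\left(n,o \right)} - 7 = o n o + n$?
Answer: $9240 - 384 \sqrt{6} \approx 8299.4$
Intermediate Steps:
$L{\left(n,o \right)} = 7 + n + n o^{2}$ ($L{\left(n,o \right)} = 7 + \left(o n o + n\right) = 7 + \left(n o o + n\right) = 7 + \left(n o^{2} + n\right) = 7 + \left(n + n o^{2}\right) = 7 + n + n o^{2}$)
$I = 81$ ($I = \left(-9\right)^{2} = 81$)
$\left(I + L{\left(1,-1 + \sqrt{2 + 4} \right)}\right)^{2} = \left(81 + \left(7 + 1 + 1 \left(-1 + \sqrt{2 + 4}\right)^{2}\right)\right)^{2} = \left(81 + \left(7 + 1 + 1 \left(-1 + \sqrt{6}\right)^{2}\right)\right)^{2} = \left(81 + \left(7 + 1 + \left(-1 + \sqrt{6}\right)^{2}\right)\right)^{2} = \left(81 + \left(8 + \left(-1 + \sqrt{6}\right)^{2}\right)\right)^{2} = \left(89 + \left(-1 + \sqrt{6}\right)^{2}\right)^{2}$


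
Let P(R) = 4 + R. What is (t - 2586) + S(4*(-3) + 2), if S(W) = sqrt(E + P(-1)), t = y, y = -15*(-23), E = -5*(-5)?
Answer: -2241 + 2*sqrt(7) ≈ -2235.7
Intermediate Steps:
E = 25
y = 345
t = 345
S(W) = 2*sqrt(7) (S(W) = sqrt(25 + (4 - 1)) = sqrt(25 + 3) = sqrt(28) = 2*sqrt(7))
(t - 2586) + S(4*(-3) + 2) = (345 - 2586) + 2*sqrt(7) = -2241 + 2*sqrt(7)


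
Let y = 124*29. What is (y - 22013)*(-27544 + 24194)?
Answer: 61696950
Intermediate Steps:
y = 3596
(y - 22013)*(-27544 + 24194) = (3596 - 22013)*(-27544 + 24194) = -18417*(-3350) = 61696950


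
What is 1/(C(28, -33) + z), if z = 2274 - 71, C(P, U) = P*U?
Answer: 1/1279 ≈ 0.00078186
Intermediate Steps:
z = 2203
1/(C(28, -33) + z) = 1/(28*(-33) + 2203) = 1/(-924 + 2203) = 1/1279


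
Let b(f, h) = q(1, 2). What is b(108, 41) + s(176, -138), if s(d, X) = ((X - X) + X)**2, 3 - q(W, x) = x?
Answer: 19045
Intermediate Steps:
q(W, x) = 3 - x
b(f, h) = 1 (b(f, h) = 3 - 1*2 = 3 - 2 = 1)
s(d, X) = X**2 (s(d, X) = (0 + X)**2 = X**2)
b(108, 41) + s(176, -138) = 1 + (-138)**2 = 1 + 19044 = 19045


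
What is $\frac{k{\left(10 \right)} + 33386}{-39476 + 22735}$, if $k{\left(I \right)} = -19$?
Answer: $- \frac{33367}{16741} \approx -1.9931$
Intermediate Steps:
$\frac{k{\left(10 \right)} + 33386}{-39476 + 22735} = \frac{-19 + 33386}{-39476 + 22735} = \frac{33367}{-16741} = 33367 \left(- \frac{1}{16741}\right) = - \frac{33367}{16741}$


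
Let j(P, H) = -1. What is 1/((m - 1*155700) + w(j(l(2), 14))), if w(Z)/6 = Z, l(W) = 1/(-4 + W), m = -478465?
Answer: -1/634171 ≈ -1.5769e-6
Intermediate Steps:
w(Z) = 6*Z
1/((m - 1*155700) + w(j(l(2), 14))) = 1/((-478465 - 1*155700) + 6*(-1)) = 1/((-478465 - 155700) - 6) = 1/(-634165 - 6) = 1/(-634171) = -1/634171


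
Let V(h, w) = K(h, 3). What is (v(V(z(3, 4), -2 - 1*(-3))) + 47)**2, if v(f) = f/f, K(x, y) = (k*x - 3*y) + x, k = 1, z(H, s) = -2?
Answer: 2304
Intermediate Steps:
K(x, y) = -3*y + 2*x (K(x, y) = (1*x - 3*y) + x = (x - 3*y) + x = -3*y + 2*x)
V(h, w) = -9 + 2*h (V(h, w) = -3*3 + 2*h = -9 + 2*h)
v(f) = 1
(v(V(z(3, 4), -2 - 1*(-3))) + 47)**2 = (1 + 47)**2 = 48**2 = 2304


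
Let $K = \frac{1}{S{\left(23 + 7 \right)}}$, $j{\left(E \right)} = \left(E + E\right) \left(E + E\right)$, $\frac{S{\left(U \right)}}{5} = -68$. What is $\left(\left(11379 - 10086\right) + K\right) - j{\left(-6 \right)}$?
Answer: $\frac{390659}{340} \approx 1149.0$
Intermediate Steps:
$S{\left(U \right)} = -340$ ($S{\left(U \right)} = 5 \left(-68\right) = -340$)
$j{\left(E \right)} = 4 E^{2}$ ($j{\left(E \right)} = 2 E 2 E = 4 E^{2}$)
$K = - \frac{1}{340}$ ($K = \frac{1}{-340} = - \frac{1}{340} \approx -0.0029412$)
$\left(\left(11379 - 10086\right) + K\right) - j{\left(-6 \right)} = \left(\left(11379 - 10086\right) - \frac{1}{340}\right) - 4 \left(-6\right)^{2} = \left(1293 - \frac{1}{340}\right) - 4 \cdot 36 = \frac{439619}{340} - 144 = \frac{390659}{340}$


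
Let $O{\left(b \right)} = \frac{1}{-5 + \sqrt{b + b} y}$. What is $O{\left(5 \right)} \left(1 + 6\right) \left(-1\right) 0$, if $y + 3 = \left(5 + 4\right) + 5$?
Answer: $0$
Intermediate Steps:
$y = 11$ ($y = -3 + \left(\left(5 + 4\right) + 5\right) = -3 + \left(9 + 5\right) = -3 + 14 = 11$)
$O{\left(b \right)} = \frac{1}{-5 + 11 \sqrt{2} \sqrt{b}}$ ($O{\left(b \right)} = \frac{1}{-5 + \sqrt{b + b} 11} = \frac{1}{-5 + \sqrt{2 b} 11} = \frac{1}{-5 + \sqrt{2} \sqrt{b} 11} = \frac{1}{-5 + 11 \sqrt{2} \sqrt{b}}$)
$O{\left(5 \right)} \left(1 + 6\right) \left(-1\right) 0 = \frac{\left(1 + 6\right) \left(-1\right)}{-5 + 11 \sqrt{2} \sqrt{5}} \cdot 0 = \frac{7 \left(-1\right)}{-5 + 11 \sqrt{10}} \cdot 0 = \frac{1}{-5 + 11 \sqrt{10}} \left(-7\right) 0 = - \frac{7}{-5 + 11 \sqrt{10}} \cdot 0 = 0$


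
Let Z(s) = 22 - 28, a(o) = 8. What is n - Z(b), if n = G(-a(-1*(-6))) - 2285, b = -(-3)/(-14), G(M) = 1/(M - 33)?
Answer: -93440/41 ≈ -2279.0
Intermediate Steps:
G(M) = 1/(-33 + M)
b = -3/14 (b = -(-3)*(-1)/14 = -1*3/14 = -3/14 ≈ -0.21429)
Z(s) = -6
n = -93686/41 (n = 1/(-33 - 1*8) - 2285 = 1/(-33 - 8) - 2285 = 1/(-41) - 2285 = -1/41 - 2285 = -93686/41 ≈ -2285.0)
n - Z(b) = -93686/41 - 1*(-6) = -93686/41 + 6 = -93440/41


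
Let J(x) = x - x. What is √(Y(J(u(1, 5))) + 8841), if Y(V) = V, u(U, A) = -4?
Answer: √8841 ≈ 94.027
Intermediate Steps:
J(x) = 0
√(Y(J(u(1, 5))) + 8841) = √(0 + 8841) = √8841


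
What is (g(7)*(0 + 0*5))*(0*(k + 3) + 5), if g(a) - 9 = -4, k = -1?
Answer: 0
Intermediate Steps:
g(a) = 5 (g(a) = 9 - 4 = 5)
(g(7)*(0 + 0*5))*(0*(k + 3) + 5) = (5*(0 + 0*5))*(0*(-1 + 3) + 5) = (5*(0 + 0))*(0*2 + 5) = (5*0)*(0 + 5) = 0*5 = 0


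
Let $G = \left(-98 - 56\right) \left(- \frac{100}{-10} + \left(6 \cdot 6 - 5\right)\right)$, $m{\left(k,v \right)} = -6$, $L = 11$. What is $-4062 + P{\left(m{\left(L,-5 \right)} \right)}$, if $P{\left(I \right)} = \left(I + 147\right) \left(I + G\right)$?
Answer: $-895182$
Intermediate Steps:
$G = -6314$ ($G = - 154 \left(\left(-100\right) \left(- \frac{1}{10}\right) + \left(36 - 5\right)\right) = - 154 \left(10 + 31\right) = \left(-154\right) 41 = -6314$)
$P{\left(I \right)} = \left(-6314 + I\right) \left(147 + I\right)$ ($P{\left(I \right)} = \left(I + 147\right) \left(I - 6314\right) = \left(147 + I\right) \left(-6314 + I\right) = \left(-6314 + I\right) \left(147 + I\right)$)
$-4062 + P{\left(m{\left(L,-5 \right)} \right)} = -4062 - \left(891156 - 36\right) = -4062 + \left(-928158 + 36 + 37002\right) = -4062 - 891120 = -895182$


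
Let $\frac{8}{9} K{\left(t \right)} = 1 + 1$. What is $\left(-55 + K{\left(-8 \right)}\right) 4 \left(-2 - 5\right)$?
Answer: $1477$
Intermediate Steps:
$K{\left(t \right)} = \frac{9}{4}$ ($K{\left(t \right)} = \frac{9 \left(1 + 1\right)}{8} = \frac{9}{8} \cdot 2 = \frac{9}{4}$)
$\left(-55 + K{\left(-8 \right)}\right) 4 \left(-2 - 5\right) = \left(-55 + \frac{9}{4}\right) 4 \left(-2 - 5\right) = - \frac{211 \cdot 4 \left(-7\right)}{4} = \left(- \frac{211}{4}\right) \left(-28\right) = 1477$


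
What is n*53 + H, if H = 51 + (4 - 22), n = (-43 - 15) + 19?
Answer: -2034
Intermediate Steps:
n = -39 (n = -58 + 19 = -39)
H = 33 (H = 51 - 18 = 33)
n*53 + H = -39*53 + 33 = -2067 + 33 = -2034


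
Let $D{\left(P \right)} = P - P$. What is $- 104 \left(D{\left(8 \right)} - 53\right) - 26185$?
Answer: $-20673$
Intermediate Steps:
$D{\left(P \right)} = 0$
$- 104 \left(D{\left(8 \right)} - 53\right) - 26185 = - 104 \left(0 - 53\right) - 26185 = \left(-104\right) \left(-53\right) - 26185 = 5512 - 26185 = -20673$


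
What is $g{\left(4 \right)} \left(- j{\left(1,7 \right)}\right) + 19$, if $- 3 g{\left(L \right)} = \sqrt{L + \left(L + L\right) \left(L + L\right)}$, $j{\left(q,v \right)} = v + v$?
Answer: $19 + \frac{28 \sqrt{17}}{3} \approx 57.482$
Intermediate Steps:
$j{\left(q,v \right)} = 2 v$
$g{\left(L \right)} = - \frac{\sqrt{L + 4 L^{2}}}{3}$ ($g{\left(L \right)} = - \frac{\sqrt{L + \left(L + L\right) \left(L + L\right)}}{3} = - \frac{\sqrt{L + 2 L 2 L}}{3} = - \frac{\sqrt{L + 4 L^{2}}}{3}$)
$g{\left(4 \right)} \left(- j{\left(1,7 \right)}\right) + 19 = - \frac{\sqrt{4 \left(1 + 4 \cdot 4\right)}}{3} \left(- 2 \cdot 7\right) + 19 = - \frac{\sqrt{4 \left(1 + 16\right)}}{3} \left(\left(-1\right) 14\right) + 19 = - \frac{\sqrt{4 \cdot 17}}{3} \left(-14\right) + 19 = - \frac{\sqrt{68}}{3} \left(-14\right) + 19 = - \frac{2 \sqrt{17}}{3} \left(-14\right) + 19 = \frac{28 \sqrt{17}}{3} + 19 = 19 + \frac{28 \sqrt{17}}{3}$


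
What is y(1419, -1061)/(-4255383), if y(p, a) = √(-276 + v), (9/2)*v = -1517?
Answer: -I*√5518/12766149 ≈ -5.8188e-6*I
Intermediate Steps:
v = -3034/9 (v = (2/9)*(-1517) = -3034/9 ≈ -337.11)
y(p, a) = I*√5518/3 (y(p, a) = √(-276 - 3034/9) = √(-5518/9) = I*√5518/3)
y(1419, -1061)/(-4255383) = (I*√5518/3)/(-4255383) = (I*√5518/3)*(-1/4255383) = -I*√5518/12766149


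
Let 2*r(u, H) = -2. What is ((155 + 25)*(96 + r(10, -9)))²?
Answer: 292410000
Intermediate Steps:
r(u, H) = -1 (r(u, H) = (½)*(-2) = -1)
((155 + 25)*(96 + r(10, -9)))² = ((155 + 25)*(96 - 1))² = (180*95)² = 17100² = 292410000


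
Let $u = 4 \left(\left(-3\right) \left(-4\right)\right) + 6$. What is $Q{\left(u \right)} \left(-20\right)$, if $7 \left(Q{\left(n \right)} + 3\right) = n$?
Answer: $- \frac{660}{7} \approx -94.286$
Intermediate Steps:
$u = 54$ ($u = 4 \cdot 12 + 6 = 48 + 6 = 54$)
$Q{\left(n \right)} = -3 + \frac{n}{7}$
$Q{\left(u \right)} \left(-20\right) = \left(-3 + \frac{1}{7} \cdot 54\right) \left(-20\right) = \left(-3 + \frac{54}{7}\right) \left(-20\right) = \frac{33}{7} \left(-20\right) = - \frac{660}{7}$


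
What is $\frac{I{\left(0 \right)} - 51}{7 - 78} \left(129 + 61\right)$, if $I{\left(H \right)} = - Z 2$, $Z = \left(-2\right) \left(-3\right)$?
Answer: $\frac{11970}{71} \approx 168.59$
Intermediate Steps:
$Z = 6$
$I{\left(H \right)} = -12$ ($I{\left(H \right)} = \left(-1\right) 6 \cdot 2 = \left(-6\right) 2 = -12$)
$\frac{I{\left(0 \right)} - 51}{7 - 78} \left(129 + 61\right) = \frac{-12 - 51}{7 - 78} \left(129 + 61\right) = - \frac{63}{-71} \cdot 190 = \left(-63\right) \left(- \frac{1}{71}\right) 190 = \frac{63}{71} \cdot 190 = \frac{11970}{71}$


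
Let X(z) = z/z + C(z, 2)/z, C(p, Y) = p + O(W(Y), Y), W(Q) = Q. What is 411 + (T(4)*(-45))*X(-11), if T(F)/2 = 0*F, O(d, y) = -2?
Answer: 411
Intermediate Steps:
T(F) = 0 (T(F) = 2*(0*F) = 2*0 = 0)
C(p, Y) = -2 + p (C(p, Y) = p - 2 = -2 + p)
X(z) = 1 + (-2 + z)/z (X(z) = z/z + (-2 + z)/z = 1 + (-2 + z)/z)
411 + (T(4)*(-45))*X(-11) = 411 + (0*(-45))*(2 - 2/(-11)) = 411 + 0*(2 - 2*(-1/11)) = 411 + 0*(2 + 2/11) = 411 + 0*(24/11) = 411 + 0 = 411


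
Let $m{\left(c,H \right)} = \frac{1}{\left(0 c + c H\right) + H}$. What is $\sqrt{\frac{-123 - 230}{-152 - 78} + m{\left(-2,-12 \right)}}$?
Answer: $\frac{\sqrt{770385}}{690} \approx 1.2721$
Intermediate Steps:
$m{\left(c,H \right)} = \frac{1}{H + H c}$ ($m{\left(c,H \right)} = \frac{1}{\left(0 + H c\right) + H} = \frac{1}{H c + H} = \frac{1}{H + H c}$)
$\sqrt{\frac{-123 - 230}{-152 - 78} + m{\left(-2,-12 \right)}} = \sqrt{\frac{-123 - 230}{-152 - 78} + \frac{1}{\left(-12\right) \left(1 - 2\right)}} = \sqrt{- \frac{353}{-230} - \frac{1}{12 \left(-1\right)}} = \sqrt{\left(-353\right) \left(- \frac{1}{230}\right) - - \frac{1}{12}} = \sqrt{\frac{353}{230} + \frac{1}{12}} = \sqrt{\frac{2233}{1380}} = \frac{\sqrt{770385}}{690}$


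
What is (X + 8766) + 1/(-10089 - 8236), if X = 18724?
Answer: 503754249/18325 ≈ 27490.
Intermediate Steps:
(X + 8766) + 1/(-10089 - 8236) = (18724 + 8766) + 1/(-10089 - 8236) = 27490 + 1/(-18325) = 27490 - 1/18325 = 503754249/18325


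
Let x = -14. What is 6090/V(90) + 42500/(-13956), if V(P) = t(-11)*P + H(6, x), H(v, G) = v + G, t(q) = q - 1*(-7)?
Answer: -12579005/641976 ≈ -19.594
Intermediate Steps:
t(q) = 7 + q (t(q) = q + 7 = 7 + q)
H(v, G) = G + v
V(P) = -8 - 4*P (V(P) = (7 - 11)*P + (-14 + 6) = -4*P - 8 = -8 - 4*P)
6090/V(90) + 42500/(-13956) = 6090/(-8 - 4*90) + 42500/(-13956) = 6090/(-8 - 360) + 42500*(-1/13956) = 6090/(-368) - 10625/3489 = 6090*(-1/368) - 10625/3489 = -3045/184 - 10625/3489 = -12579005/641976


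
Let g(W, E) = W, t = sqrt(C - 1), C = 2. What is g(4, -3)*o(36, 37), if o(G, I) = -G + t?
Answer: -140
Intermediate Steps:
t = 1 (t = sqrt(2 - 1) = sqrt(1) = 1)
o(G, I) = 1 - G (o(G, I) = -G + 1 = 1 - G)
g(4, -3)*o(36, 37) = 4*(1 - 1*36) = 4*(1 - 36) = 4*(-35) = -140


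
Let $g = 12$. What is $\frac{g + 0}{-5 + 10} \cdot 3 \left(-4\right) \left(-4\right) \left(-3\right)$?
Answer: $- \frac{1728}{5} \approx -345.6$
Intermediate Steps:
$\frac{g + 0}{-5 + 10} \cdot 3 \left(-4\right) \left(-4\right) \left(-3\right) = \frac{12 + 0}{-5 + 10} \cdot 3 \left(-4\right) \left(-4\right) \left(-3\right) = \frac{12}{5} \left(\left(-12\right) \left(-4\right)\right) \left(-3\right) = 12 \cdot \frac{1}{5} \cdot 48 \left(-3\right) = \frac{12}{5} \cdot 48 \left(-3\right) = \frac{576}{5} \left(-3\right) = - \frac{1728}{5}$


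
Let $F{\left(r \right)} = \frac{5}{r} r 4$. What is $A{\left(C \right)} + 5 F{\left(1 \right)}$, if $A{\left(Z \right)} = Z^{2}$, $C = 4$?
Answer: $116$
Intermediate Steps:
$F{\left(r \right)} = 20$ ($F{\left(r \right)} = 5 \cdot 4 = 20$)
$A{\left(C \right)} + 5 F{\left(1 \right)} = 4^{2} + 5 \cdot 20 = 16 + 100 = 116$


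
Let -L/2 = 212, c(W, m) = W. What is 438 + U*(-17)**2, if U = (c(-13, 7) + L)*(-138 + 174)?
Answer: -4546110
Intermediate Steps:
L = -424 (L = -2*212 = -424)
U = -15732 (U = (-13 - 424)*(-138 + 174) = -437*36 = -15732)
438 + U*(-17)**2 = 438 - 15732*(-17)**2 = 438 - 15732*289 = 438 - 4546548 = -4546110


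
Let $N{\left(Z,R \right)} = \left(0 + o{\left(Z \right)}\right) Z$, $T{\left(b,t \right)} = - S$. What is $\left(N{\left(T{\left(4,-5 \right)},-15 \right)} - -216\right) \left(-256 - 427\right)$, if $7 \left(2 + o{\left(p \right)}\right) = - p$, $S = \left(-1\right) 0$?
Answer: $-147528$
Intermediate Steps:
$S = 0$
$T{\left(b,t \right)} = 0$ ($T{\left(b,t \right)} = \left(-1\right) 0 = 0$)
$o{\left(p \right)} = -2 - \frac{p}{7}$ ($o{\left(p \right)} = -2 + \frac{\left(-1\right) p}{7} = -2 - \frac{p}{7}$)
$N{\left(Z,R \right)} = Z \left(-2 - \frac{Z}{7}\right)$ ($N{\left(Z,R \right)} = \left(0 - \left(2 + \frac{Z}{7}\right)\right) Z = \left(-2 - \frac{Z}{7}\right) Z = Z \left(-2 - \frac{Z}{7}\right)$)
$\left(N{\left(T{\left(4,-5 \right)},-15 \right)} - -216\right) \left(-256 - 427\right) = \left(\left(- \frac{1}{7}\right) 0 \left(14 + 0\right) - -216\right) \left(-256 - 427\right) = \left(\left(- \frac{1}{7}\right) 0 \cdot 14 + 216\right) \left(-683\right) = \left(0 + 216\right) \left(-683\right) = 216 \left(-683\right) = -147528$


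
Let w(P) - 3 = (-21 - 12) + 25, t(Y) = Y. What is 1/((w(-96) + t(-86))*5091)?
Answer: -1/463281 ≈ -2.1585e-6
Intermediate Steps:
w(P) = -5 (w(P) = 3 + ((-21 - 12) + 25) = 3 + (-33 + 25) = 3 - 8 = -5)
1/((w(-96) + t(-86))*5091) = 1/(-5 - 86*5091) = (1/5091)/(-91) = -1/91*1/5091 = -1/463281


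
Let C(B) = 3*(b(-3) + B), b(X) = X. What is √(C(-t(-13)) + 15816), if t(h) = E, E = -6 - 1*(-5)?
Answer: √15810 ≈ 125.74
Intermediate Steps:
E = -1 (E = -6 + 5 = -1)
t(h) = -1
C(B) = -9 + 3*B (C(B) = 3*(-3 + B) = -9 + 3*B)
√(C(-t(-13)) + 15816) = √((-9 + 3*(-1*(-1))) + 15816) = √((-9 + 3*1) + 15816) = √((-9 + 3) + 15816) = √(-6 + 15816) = √15810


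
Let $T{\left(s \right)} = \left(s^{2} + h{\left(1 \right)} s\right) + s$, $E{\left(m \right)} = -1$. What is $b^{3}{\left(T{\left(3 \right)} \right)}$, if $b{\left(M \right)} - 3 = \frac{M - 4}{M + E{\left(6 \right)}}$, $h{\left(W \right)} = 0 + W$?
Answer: $\frac{148877}{2744} \approx 54.255$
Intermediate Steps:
$h{\left(W \right)} = W$
$T{\left(s \right)} = s^{2} + 2 s$ ($T{\left(s \right)} = \left(s^{2} + 1 s\right) + s = \left(s^{2} + s\right) + s = \left(s + s^{2}\right) + s = s^{2} + 2 s$)
$b{\left(M \right)} = 3 + \frac{-4 + M}{-1 + M}$ ($b{\left(M \right)} = 3 + \frac{M - 4}{M - 1} = 3 + \frac{-4 + M}{-1 + M}$)
$b^{3}{\left(T{\left(3 \right)} \right)} = \left(\frac{-7 + 4 \cdot 3 \left(2 + 3\right)}{-1 + 3 \left(2 + 3\right)}\right)^{3} = \left(\frac{-7 + 4 \cdot 3 \cdot 5}{-1 + 3 \cdot 5}\right)^{3} = \left(\frac{-7 + 4 \cdot 15}{-1 + 15}\right)^{3} = \left(\frac{-7 + 60}{14}\right)^{3} = \left(\frac{1}{14} \cdot 53\right)^{3} = \left(\frac{53}{14}\right)^{3} = \frac{148877}{2744}$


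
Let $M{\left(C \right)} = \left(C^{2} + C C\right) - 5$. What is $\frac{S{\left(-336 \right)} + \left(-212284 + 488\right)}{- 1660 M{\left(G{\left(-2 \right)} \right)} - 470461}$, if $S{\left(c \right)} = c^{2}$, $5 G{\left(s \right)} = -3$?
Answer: $\frac{494500}{2316781} \approx 0.21344$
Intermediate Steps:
$G{\left(s \right)} = - \frac{3}{5}$ ($G{\left(s \right)} = \frac{1}{5} \left(-3\right) = - \frac{3}{5}$)
$M{\left(C \right)} = -5 + 2 C^{2}$ ($M{\left(C \right)} = \left(C^{2} + C^{2}\right) - 5 = 2 C^{2} - 5 = -5 + 2 C^{2}$)
$\frac{S{\left(-336 \right)} + \left(-212284 + 488\right)}{- 1660 M{\left(G{\left(-2 \right)} \right)} - 470461} = \frac{\left(-336\right)^{2} + \left(-212284 + 488\right)}{- 1660 \left(-5 + 2 \left(- \frac{3}{5}\right)^{2}\right) - 470461} = \frac{112896 - 211796}{- 1660 \left(-5 + 2 \cdot \frac{9}{25}\right) - 470461} = - \frac{98900}{- 1660 \left(-5 + \frac{18}{25}\right) - 470461} = - \frac{98900}{\left(-1660\right) \left(- \frac{107}{25}\right) - 470461} = - \frac{98900}{\frac{35524}{5} - 470461} = - \frac{98900}{- \frac{2316781}{5}} = \left(-98900\right) \left(- \frac{5}{2316781}\right) = \frac{494500}{2316781}$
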